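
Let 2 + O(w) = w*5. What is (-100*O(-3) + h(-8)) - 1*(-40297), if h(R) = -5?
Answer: 41992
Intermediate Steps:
O(w) = -2 + 5*w (O(w) = -2 + w*5 = -2 + 5*w)
(-100*O(-3) + h(-8)) - 1*(-40297) = (-100*(-2 + 5*(-3)) - 5) - 1*(-40297) = (-100*(-2 - 15) - 5) + 40297 = (-100*(-17) - 5) + 40297 = (1700 - 5) + 40297 = 1695 + 40297 = 41992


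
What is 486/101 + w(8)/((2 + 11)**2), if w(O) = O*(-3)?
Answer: 79710/17069 ≈ 4.6699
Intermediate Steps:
w(O) = -3*O
486/101 + w(8)/((2 + 11)**2) = 486/101 + (-3*8)/((2 + 11)**2) = 486*(1/101) - 24/(13**2) = 486/101 - 24/169 = 79710/17069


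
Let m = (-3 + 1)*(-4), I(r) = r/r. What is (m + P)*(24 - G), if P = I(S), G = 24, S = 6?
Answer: 0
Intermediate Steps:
I(r) = 1
P = 1
m = 8 (m = -2*(-4) = 8)
(m + P)*(24 - G) = (8 + 1)*(24 - 1*24) = 9*(24 - 24) = 9*0 = 0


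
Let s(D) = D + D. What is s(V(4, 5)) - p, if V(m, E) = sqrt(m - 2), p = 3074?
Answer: -3074 + 2*sqrt(2) ≈ -3071.2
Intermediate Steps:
V(m, E) = sqrt(-2 + m)
s(D) = 2*D
s(V(4, 5)) - p = 2*sqrt(-2 + 4) - 1*3074 = 2*sqrt(2) - 3074 = -3074 + 2*sqrt(2)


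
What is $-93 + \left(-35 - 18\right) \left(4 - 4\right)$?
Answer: $-93$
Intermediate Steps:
$-93 + \left(-35 - 18\right) \left(4 - 4\right) = -93 - 0 = -93 + 0 = -93$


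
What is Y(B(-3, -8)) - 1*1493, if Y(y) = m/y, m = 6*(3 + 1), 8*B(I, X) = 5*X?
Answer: -7489/5 ≈ -1497.8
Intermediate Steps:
B(I, X) = 5*X/8 (B(I, X) = (5*X)/8 = 5*X/8)
m = 24 (m = 6*4 = 24)
Y(y) = 24/y
Y(B(-3, -8)) - 1*1493 = 24/(((5/8)*(-8))) - 1*1493 = 24/(-5) - 1493 = 24*(-⅕) - 1493 = -24/5 - 1493 = -7489/5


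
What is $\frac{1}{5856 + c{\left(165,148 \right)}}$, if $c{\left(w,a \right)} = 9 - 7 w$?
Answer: $\frac{1}{4710} \approx 0.00021231$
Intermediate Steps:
$\frac{1}{5856 + c{\left(165,148 \right)}} = \frac{1}{5856 + \left(9 - 1155\right)} = \frac{1}{5856 - 1146} = \frac{1}{4710}$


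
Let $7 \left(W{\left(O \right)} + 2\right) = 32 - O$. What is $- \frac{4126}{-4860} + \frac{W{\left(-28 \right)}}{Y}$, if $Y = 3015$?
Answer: $\frac{970031}{1139670} \approx 0.85115$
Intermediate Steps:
$W{\left(O \right)} = \frac{18}{7} - \frac{O}{7}$ ($W{\left(O \right)} = -2 + \frac{32 - O}{7} = -2 - \left(- \frac{32}{7} + \frac{O}{7}\right) = \frac{18}{7} - \frac{O}{7}$)
$- \frac{4126}{-4860} + \frac{W{\left(-28 \right)}}{Y} = - \frac{4126}{-4860} + \frac{\frac{18}{7} - -4}{3015} = \left(-4126\right) \left(- \frac{1}{4860}\right) + \left(\frac{18}{7} + 4\right) \frac{1}{3015} = \frac{2063}{2430} + \frac{46}{7} \cdot \frac{1}{3015} = \frac{2063}{2430} + \frac{46}{21105} = \frac{970031}{1139670}$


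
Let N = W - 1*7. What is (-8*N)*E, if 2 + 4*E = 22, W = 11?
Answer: -160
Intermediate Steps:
N = 4 (N = 11 - 1*7 = 11 - 7 = 4)
E = 5 (E = -1/2 + (1/4)*22 = -1/2 + 11/2 = 5)
(-8*N)*E = -8*4*5 = -32*5 = -160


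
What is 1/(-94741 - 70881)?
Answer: -1/165622 ≈ -6.0378e-6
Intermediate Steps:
1/(-94741 - 70881) = 1/(-165622) = -1/165622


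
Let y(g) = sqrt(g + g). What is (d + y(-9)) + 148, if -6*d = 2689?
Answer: -1801/6 + 3*I*sqrt(2) ≈ -300.17 + 4.2426*I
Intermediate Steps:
d = -2689/6 (d = -1/6*2689 = -2689/6 ≈ -448.17)
y(g) = sqrt(2)*sqrt(g) (y(g) = sqrt(2*g) = sqrt(2)*sqrt(g))
(d + y(-9)) + 148 = (-2689/6 + sqrt(2)*sqrt(-9)) + 148 = (-2689/6 + sqrt(2)*(3*I)) + 148 = (-2689/6 + 3*I*sqrt(2)) + 148 = -1801/6 + 3*I*sqrt(2)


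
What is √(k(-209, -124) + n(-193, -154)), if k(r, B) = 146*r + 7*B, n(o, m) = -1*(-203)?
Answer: I*√31179 ≈ 176.58*I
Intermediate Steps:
n(o, m) = 203
k(r, B) = 7*B + 146*r
√(k(-209, -124) + n(-193, -154)) = √((7*(-124) + 146*(-209)) + 203) = √((-868 - 30514) + 203) = √(-31382 + 203) = √(-31179) = I*√31179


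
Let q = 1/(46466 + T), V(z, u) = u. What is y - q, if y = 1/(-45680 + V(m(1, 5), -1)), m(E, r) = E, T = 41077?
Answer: -44408/1333017261 ≈ -3.3314e-5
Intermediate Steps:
y = -1/45681 (y = 1/(-45680 - 1) = 1/(-45681) = -1/45681 ≈ -2.1891e-5)
q = 1/87543 (q = 1/(46466 + 41077) = 1/87543 ≈ 1.1423e-5)
y - q = -1/45681 - 1*1/87543 = -1/45681 - 1/87543 = -44408/1333017261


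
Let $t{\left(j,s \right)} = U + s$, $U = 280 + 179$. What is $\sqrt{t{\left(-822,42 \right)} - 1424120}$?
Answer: $i \sqrt{1423619} \approx 1193.2 i$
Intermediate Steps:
$U = 459$
$t{\left(j,s \right)} = 459 + s$
$\sqrt{t{\left(-822,42 \right)} - 1424120} = \sqrt{\left(459 + 42\right) - 1424120} = \sqrt{501 - 1424120} = \sqrt{-1423619} = i \sqrt{1423619}$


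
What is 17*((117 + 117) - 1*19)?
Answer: 3655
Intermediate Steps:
17*((117 + 117) - 1*19) = 17*(234 - 19) = 17*215 = 3655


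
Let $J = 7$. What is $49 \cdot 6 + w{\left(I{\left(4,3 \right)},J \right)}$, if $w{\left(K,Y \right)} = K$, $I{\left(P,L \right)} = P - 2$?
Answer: $296$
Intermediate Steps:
$I{\left(P,L \right)} = -2 + P$
$49 \cdot 6 + w{\left(I{\left(4,3 \right)},J \right)} = 49 \cdot 6 + \left(-2 + 4\right) = 294 + 2 = 296$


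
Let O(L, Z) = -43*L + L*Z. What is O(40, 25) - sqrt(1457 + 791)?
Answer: -720 - 2*sqrt(562) ≈ -767.41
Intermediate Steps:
O(40, 25) - sqrt(1457 + 791) = 40*(-43 + 25) - sqrt(1457 + 791) = 40*(-18) - sqrt(2248) = -720 - 2*sqrt(562)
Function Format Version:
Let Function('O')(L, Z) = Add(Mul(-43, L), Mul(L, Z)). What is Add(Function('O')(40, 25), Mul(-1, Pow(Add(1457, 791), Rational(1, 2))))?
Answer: Add(-720, Mul(-2, Pow(562, Rational(1, 2)))) ≈ -767.41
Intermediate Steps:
Add(Function('O')(40, 25), Mul(-1, Pow(Add(1457, 791), Rational(1, 2)))) = Add(Mul(40, Add(-43, 25)), Mul(-1, Pow(Add(1457, 791), Rational(1, 2)))) = Add(Mul(40, -18), Mul(-1, Pow(2248, Rational(1, 2)))) = Add(-720, Mul(-1, Mul(2, Pow(562, Rational(1, 2))))) = Add(-720, Mul(-2, Pow(562, Rational(1, 2))))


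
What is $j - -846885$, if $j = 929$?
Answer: $847814$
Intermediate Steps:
$j - -846885 = 929 - -846885 = 929 + 846885 = 847814$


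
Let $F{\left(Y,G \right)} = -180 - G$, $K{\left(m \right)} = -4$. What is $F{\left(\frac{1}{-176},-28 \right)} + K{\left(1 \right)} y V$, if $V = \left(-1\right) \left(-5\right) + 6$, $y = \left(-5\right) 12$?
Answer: $2488$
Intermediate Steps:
$y = -60$
$V = 11$ ($V = 5 + 6 = 11$)
$F{\left(\frac{1}{-176},-28 \right)} + K{\left(1 \right)} y V = \left(-180 - -28\right) + \left(-4\right) \left(-60\right) 11 = \left(-180 + 28\right) + 240 \cdot 11 = -152 + 2640 = 2488$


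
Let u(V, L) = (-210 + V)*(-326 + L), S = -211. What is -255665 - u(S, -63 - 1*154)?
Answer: -484268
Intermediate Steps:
u(V, L) = (-326 + L)*(-210 + V)
-255665 - u(S, -63 - 1*154) = -255665 - (68460 - 326*(-211) - 210*(-63 - 1*154) + (-63 - 1*154)*(-211)) = -255665 - (68460 + 68786 - 210*(-63 - 154) + (-63 - 154)*(-211)) = -255665 - (68460 + 68786 - 210*(-217) - 217*(-211)) = -255665 - (68460 + 68786 + 45570 + 45787) = -255665 - 1*228603 = -255665 - 228603 = -484268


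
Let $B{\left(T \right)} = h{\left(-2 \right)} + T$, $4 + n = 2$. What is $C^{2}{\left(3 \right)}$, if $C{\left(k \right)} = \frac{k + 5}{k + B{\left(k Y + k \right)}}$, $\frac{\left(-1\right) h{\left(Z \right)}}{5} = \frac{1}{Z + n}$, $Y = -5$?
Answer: $\frac{1024}{961} \approx 1.0656$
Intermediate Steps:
$n = -2$ ($n = -4 + 2 = -2$)
$h{\left(Z \right)} = - \frac{5}{-2 + Z}$ ($h{\left(Z \right)} = - \frac{5}{Z - 2} = - \frac{5}{-2 + Z}$)
$B{\left(T \right)} = \frac{5}{4} + T$ ($B{\left(T \right)} = - \frac{5}{-2 - 2} + T = - \frac{5}{-4} + T = \left(-5\right) \left(- \frac{1}{4}\right) + T = \frac{5}{4} + T$)
$C{\left(k \right)} = \frac{5 + k}{\frac{5}{4} - 3 k}$ ($C{\left(k \right)} = \frac{k + 5}{k + \left(\frac{5}{4} + \left(k \left(-5\right) + k\right)\right)} = \frac{5 + k}{k + \left(\frac{5}{4} + \left(- 5 k + k\right)\right)} = \frac{5 + k}{k - \left(- \frac{5}{4} + 4 k\right)} = \frac{5 + k}{\frac{5}{4} - 3 k}$)
$C^{2}{\left(3 \right)} = \left(\frac{4 \left(5 + 3\right)}{5 - 36}\right)^{2} = \left(4 \frac{1}{5 - 36} \cdot 8\right)^{2} = \left(4 \frac{1}{-31} \cdot 8\right)^{2} = \left(4 \left(- \frac{1}{31}\right) 8\right)^{2} = \left(- \frac{32}{31}\right)^{2} = \frac{1024}{961}$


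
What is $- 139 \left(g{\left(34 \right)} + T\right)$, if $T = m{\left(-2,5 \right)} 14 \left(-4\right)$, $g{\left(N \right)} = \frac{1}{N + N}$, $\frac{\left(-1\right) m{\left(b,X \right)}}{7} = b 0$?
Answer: $- \frac{139}{68} \approx -2.0441$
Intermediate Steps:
$m{\left(b,X \right)} = 0$ ($m{\left(b,X \right)} = - 7 b 0 = \left(-7\right) 0 = 0$)
$g{\left(N \right)} = \frac{1}{2 N}$
$T = 0$ ($T = 0 \cdot 14 \left(-4\right) = 0 \left(-4\right) = 0$)
$- 139 \left(g{\left(34 \right)} + T\right) = - 139 \left(\frac{1}{2 \cdot 34} + 0\right) = - 139 \left(\frac{1}{2} \cdot \frac{1}{34} + 0\right) = - 139 \left(\frac{1}{68} + 0\right) = \left(-139\right) \frac{1}{68} = - \frac{139}{68}$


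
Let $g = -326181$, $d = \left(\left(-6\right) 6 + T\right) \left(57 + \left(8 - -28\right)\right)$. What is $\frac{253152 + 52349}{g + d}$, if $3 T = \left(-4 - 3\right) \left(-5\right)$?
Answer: $- \frac{305501}{328444} \approx -0.93015$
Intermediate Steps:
$T = \frac{35}{3}$ ($T = \frac{\left(-4 - 3\right) \left(-5\right)}{3} = \frac{\left(-7\right) \left(-5\right)}{3} = \frac{1}{3} \cdot 35 = \frac{35}{3} \approx 11.667$)
$d = -2263$ ($d = \left(\left(-6\right) 6 + \frac{35}{3}\right) \left(57 + \left(8 - -28\right)\right) = \left(-36 + \frac{35}{3}\right) \left(57 + \left(8 + 28\right)\right) = - \frac{73 \left(57 + 36\right)}{3} = \left(- \frac{73}{3}\right) 93 = -2263$)
$\frac{253152 + 52349}{g + d} = \frac{253152 + 52349}{-326181 - 2263} = \frac{305501}{-328444} = 305501 \left(- \frac{1}{328444}\right) = - \frac{305501}{328444}$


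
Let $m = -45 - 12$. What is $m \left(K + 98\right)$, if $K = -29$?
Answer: $-3933$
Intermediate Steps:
$m = -57$
$m \left(K + 98\right) = - 57 \left(-29 + 98\right) = \left(-57\right) 69 = -3933$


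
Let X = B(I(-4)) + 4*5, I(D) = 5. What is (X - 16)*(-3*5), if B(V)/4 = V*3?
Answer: -960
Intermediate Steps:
B(V) = 12*V (B(V) = 4*(V*3) = 4*(3*V) = 12*V)
X = 80 (X = 12*5 + 4*5 = 60 + 20 = 80)
(X - 16)*(-3*5) = (80 - 16)*(-3*5) = 64*(-15) = -960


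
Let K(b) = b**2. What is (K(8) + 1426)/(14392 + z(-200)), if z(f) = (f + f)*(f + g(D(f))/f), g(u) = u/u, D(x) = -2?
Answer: 745/47197 ≈ 0.015785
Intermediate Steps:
g(u) = 1
z(f) = 2*f*(f + 1/f) (z(f) = (f + f)*(f + 1/f) = (2*f)*(f + 1/f) = 2*f*(f + 1/f))
(K(8) + 1426)/(14392 + z(-200)) = (8**2 + 1426)/(14392 + (2 + 2*(-200)**2)) = (64 + 1426)/(14392 + (2 + 2*40000)) = 1490/(14392 + (2 + 80000)) = 1490/(14392 + 80002) = 1490/94394 = 1490*(1/94394) = 745/47197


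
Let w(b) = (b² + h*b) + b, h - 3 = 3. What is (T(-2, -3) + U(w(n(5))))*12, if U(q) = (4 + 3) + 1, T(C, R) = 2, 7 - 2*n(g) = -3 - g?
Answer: 120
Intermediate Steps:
h = 6 (h = 3 + 3 = 6)
n(g) = 5 + g/2 (n(g) = 7/2 - (-3 - g)/2 = 7/2 + (3/2 + g/2) = 5 + g/2)
w(b) = b² + 7*b (w(b) = (b² + 6*b) + b = b² + 7*b)
U(q) = 8 (U(q) = 7 + 1 = 8)
(T(-2, -3) + U(w(n(5))))*12 = (2 + 8)*12 = 10*12 = 120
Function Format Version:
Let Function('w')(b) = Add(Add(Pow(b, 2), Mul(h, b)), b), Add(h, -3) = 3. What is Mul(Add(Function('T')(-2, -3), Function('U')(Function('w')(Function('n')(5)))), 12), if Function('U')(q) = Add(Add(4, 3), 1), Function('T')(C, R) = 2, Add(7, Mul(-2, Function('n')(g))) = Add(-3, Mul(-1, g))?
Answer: 120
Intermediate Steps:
h = 6 (h = Add(3, 3) = 6)
Function('n')(g) = Add(5, Mul(Rational(1, 2), g)) (Function('n')(g) = Add(Rational(7, 2), Mul(Rational(-1, 2), Add(-3, Mul(-1, g)))) = Add(Rational(7, 2), Add(Rational(3, 2), Mul(Rational(1, 2), g))) = Add(5, Mul(Rational(1, 2), g)))
Function('w')(b) = Add(Pow(b, 2), Mul(7, b)) (Function('w')(b) = Add(Add(Pow(b, 2), Mul(6, b)), b) = Add(Pow(b, 2), Mul(7, b)))
Function('U')(q) = 8 (Function('U')(q) = Add(7, 1) = 8)
Mul(Add(Function('T')(-2, -3), Function('U')(Function('w')(Function('n')(5)))), 12) = Mul(Add(2, 8), 12) = Mul(10, 12) = 120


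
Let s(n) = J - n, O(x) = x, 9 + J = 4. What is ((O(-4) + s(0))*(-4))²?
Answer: 1296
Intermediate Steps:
J = -5 (J = -9 + 4 = -5)
s(n) = -5 - n
((O(-4) + s(0))*(-4))² = ((-4 + (-5 - 1*0))*(-4))² = ((-4 + (-5 + 0))*(-4))² = ((-4 - 5)*(-4))² = (-9*(-4))² = 36² = 1296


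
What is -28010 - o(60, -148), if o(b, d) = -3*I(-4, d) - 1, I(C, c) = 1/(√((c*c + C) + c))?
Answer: -28009 + 3*√5438/10876 ≈ -28009.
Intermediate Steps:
I(C, c) = (C + c + c²)^(-½) (I(C, c) = 1/(√((c² + C) + c)) = 1/(√((C + c²) + c)) = 1/(√(C + c + c²)) = (C + c + c²)^(-½))
o(b, d) = -1 - 3/√(-4 + d + d²) (o(b, d) = -3/√(-4 + d + d²) - 1 = -1 - 3/√(-4 + d + d²))
-28010 - o(60, -148) = -28010 - (-1 - 3/√(-4 - 148 + (-148)²)) = -28010 - (-1 - 3/√(-4 - 148 + 21904)) = -28010 - (-1 - 3*√5438/10876) = -28010 + (1 + 3*√5438/10876) = -28009 + 3*√5438/10876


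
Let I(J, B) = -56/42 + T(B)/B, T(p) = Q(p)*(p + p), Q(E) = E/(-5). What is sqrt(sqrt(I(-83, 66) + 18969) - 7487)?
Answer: sqrt(-1684575 + 15*sqrt(4261785))/15 ≈ 85.729*I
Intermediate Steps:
Q(E) = -E/5 (Q(E) = E*(-1/5) = -E/5)
T(p) = -2*p**2/5 (T(p) = (-p/5)*(p + p) = (-p/5)*(2*p) = -2*p**2/5)
I(J, B) = -4/3 - 2*B/5 (I(J, B) = -56/42 + (-2*B**2/5)/B = -56*1/42 - 2*B/5 = -4/3 - 2*B/5)
sqrt(sqrt(I(-83, 66) + 18969) - 7487) = sqrt(sqrt((-4/3 - 2/5*66) + 18969) - 7487) = sqrt(sqrt((-4/3 - 132/5) + 18969) - 7487) = sqrt(sqrt(-416/15 + 18969) - 7487) = sqrt(sqrt(284119/15) - 7487) = sqrt(sqrt(4261785)/15 - 7487) = sqrt(-7487 + sqrt(4261785)/15)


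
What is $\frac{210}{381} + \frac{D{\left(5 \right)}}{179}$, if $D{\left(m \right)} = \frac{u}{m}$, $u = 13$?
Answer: $\frac{64301}{113665} \approx 0.56571$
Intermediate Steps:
$D{\left(m \right)} = \frac{13}{m}$
$\frac{210}{381} + \frac{D{\left(5 \right)}}{179} = \frac{210}{381} + \frac{13 \cdot \frac{1}{5}}{179} = 210 \cdot \frac{1}{381} + 13 \cdot \frac{1}{5} \cdot \frac{1}{179} = \frac{70}{127} + \frac{13}{5} \cdot \frac{1}{179} = \frac{70}{127} + \frac{13}{895} = \frac{64301}{113665}$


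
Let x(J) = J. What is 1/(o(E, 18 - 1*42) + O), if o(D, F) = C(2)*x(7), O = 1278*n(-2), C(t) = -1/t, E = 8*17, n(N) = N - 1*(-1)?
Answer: -2/2563 ≈ -0.00078034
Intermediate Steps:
n(N) = 1 + N (n(N) = N + 1 = 1 + N)
E = 136
O = -1278 (O = 1278*(1 - 2) = 1278*(-1) = -1278)
o(D, F) = -7/2 (o(D, F) = -1/2*7 = -1*½*7 = -½*7 = -7/2)
1/(o(E, 18 - 1*42) + O) = 1/(-7/2 - 1278) = 1/(-2563/2) = -2/2563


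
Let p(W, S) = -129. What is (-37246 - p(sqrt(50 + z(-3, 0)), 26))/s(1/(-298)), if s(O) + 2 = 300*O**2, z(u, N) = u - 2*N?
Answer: 824034517/44327 ≈ 18590.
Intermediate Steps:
s(O) = -2 + 300*O**2
(-37246 - p(sqrt(50 + z(-3, 0)), 26))/s(1/(-298)) = (-37246 - 1*(-129))/(-2 + 300*(1/(-298))**2) = (-37246 + 129)/(-2 + 300*(-1/298)**2) = -37117/(-2 + 300*(1/88804)) = -37117/(-2 + 75/22201) = -37117/(-44327/22201) = -37117*(-22201/44327) = 824034517/44327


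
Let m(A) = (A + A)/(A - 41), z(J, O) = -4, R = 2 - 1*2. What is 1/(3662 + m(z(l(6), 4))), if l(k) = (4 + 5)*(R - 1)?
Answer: 45/164798 ≈ 0.00027306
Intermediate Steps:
R = 0 (R = 2 - 2 = 0)
l(k) = -9 (l(k) = (4 + 5)*(0 - 1) = 9*(-1) = -9)
m(A) = 2*A/(-41 + A) (m(A) = (2*A)/(-41 + A) = 2*A/(-41 + A))
1/(3662 + m(z(l(6), 4))) = 1/(3662 + 2*(-4)/(-41 - 4)) = 1/(3662 + 2*(-4)/(-45)) = 1/(3662 + 2*(-4)*(-1/45)) = 1/(3662 + 8/45) = 1/(164798/45) = 45/164798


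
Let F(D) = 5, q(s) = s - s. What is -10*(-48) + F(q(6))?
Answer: 485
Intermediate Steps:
q(s) = 0
-10*(-48) + F(q(6)) = -10*(-48) + 5 = 480 + 5 = 485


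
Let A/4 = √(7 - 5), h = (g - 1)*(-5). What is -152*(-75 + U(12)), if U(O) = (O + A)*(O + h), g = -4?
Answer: -56088 - 22496*√2 ≈ -87902.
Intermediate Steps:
h = 25 (h = (-4 - 1)*(-5) = -5*(-5) = 25)
A = 4*√2 (A = 4*√(7 - 5) = 4*√2 ≈ 5.6569)
U(O) = (25 + O)*(O + 4*√2) (U(O) = (O + 4*√2)*(O + 25) = (O + 4*√2)*(25 + O) = (25 + O)*(O + 4*√2))
-152*(-75 + U(12)) = -152*(-75 + (12² + 25*12 + 100*√2 + 4*12*√2)) = -152*(-75 + (144 + 300 + 100*√2 + 48*√2)) = -152*(-75 + (444 + 148*√2)) = -152*(369 + 148*√2) = -56088 - 22496*√2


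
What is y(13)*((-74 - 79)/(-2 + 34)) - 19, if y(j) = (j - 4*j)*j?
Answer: 76963/32 ≈ 2405.1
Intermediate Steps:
y(j) = -3*j² (y(j) = (-3*j)*j = -3*j²)
y(13)*((-74 - 79)/(-2 + 34)) - 19 = (-3*13²)*((-74 - 79)/(-2 + 34)) - 19 = (-3*169)*(-153/32) - 19 = -(-77571)/32 - 19 = -507*(-153/32) - 19 = 77571/32 - 19 = 76963/32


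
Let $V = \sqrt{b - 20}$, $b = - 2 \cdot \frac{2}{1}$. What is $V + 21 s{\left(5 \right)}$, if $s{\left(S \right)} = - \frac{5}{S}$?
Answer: $-21 + 2 i \sqrt{6} \approx -21.0 + 4.899 i$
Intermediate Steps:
$b = -4$ ($b = - 2 \cdot 2 \cdot 1 = \left(-2\right) 2 = -4$)
$V = 2 i \sqrt{6}$ ($V = \sqrt{-4 - 20} = \sqrt{-24} = 2 i \sqrt{6} \approx 4.899 i$)
$V + 21 s{\left(5 \right)} = 2 i \sqrt{6} + 21 \left(- \frac{5}{5}\right) = 2 i \sqrt{6} + 21 \left(\left(-5\right) \frac{1}{5}\right) = 2 i \sqrt{6} + 21 \left(-1\right) = 2 i \sqrt{6} - 21 = -21 + 2 i \sqrt{6}$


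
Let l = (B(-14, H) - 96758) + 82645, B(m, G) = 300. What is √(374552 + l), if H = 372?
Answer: √360739 ≈ 600.62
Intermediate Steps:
l = -13813 (l = (300 - 96758) + 82645 = -96458 + 82645 = -13813)
√(374552 + l) = √(374552 - 13813) = √360739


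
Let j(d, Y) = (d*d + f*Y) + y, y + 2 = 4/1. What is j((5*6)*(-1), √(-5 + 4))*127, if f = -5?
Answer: 114554 - 635*I ≈ 1.1455e+5 - 635.0*I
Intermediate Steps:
y = 2 (y = -2 + 4/1 = -2 + 4*1 = -2 + 4 = 2)
j(d, Y) = 2 + d² - 5*Y (j(d, Y) = (d*d - 5*Y) + 2 = (d² - 5*Y) + 2 = 2 + d² - 5*Y)
j((5*6)*(-1), √(-5 + 4))*127 = (2 + ((5*6)*(-1))² - 5*√(-5 + 4))*127 = (2 + (30*(-1))² - 5*I)*127 = (2 + (-30)² - 5*I)*127 = (2 + 900 - 5*I)*127 = (902 - 5*I)*127 = 114554 - 635*I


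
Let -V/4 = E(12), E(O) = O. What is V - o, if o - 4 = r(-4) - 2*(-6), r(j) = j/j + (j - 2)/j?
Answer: -133/2 ≈ -66.500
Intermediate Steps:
V = -48 (V = -4*12 = -48)
r(j) = 1 + (-2 + j)/j
o = 37/2 (o = 4 + ((2 - 2/(-4)) - 2*(-6)) = 4 + ((2 - 2*(-¼)) + 12) = 4 + ((2 + ½) + 12) = 4 + (5/2 + 12) = 4 + 29/2 = 37/2 ≈ 18.500)
V - o = -48 - 1*37/2 = -48 - 37/2 = -133/2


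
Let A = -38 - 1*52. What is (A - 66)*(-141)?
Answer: 21996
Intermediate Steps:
A = -90 (A = -38 - 52 = -90)
(A - 66)*(-141) = (-90 - 66)*(-141) = -156*(-141) = 21996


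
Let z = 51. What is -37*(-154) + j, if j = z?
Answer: 5749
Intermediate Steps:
j = 51
-37*(-154) + j = -37*(-154) + 51 = 5698 + 51 = 5749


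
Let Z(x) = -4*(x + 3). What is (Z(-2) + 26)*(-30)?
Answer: -660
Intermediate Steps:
Z(x) = -12 - 4*x (Z(x) = -4*(3 + x) = -12 - 4*x)
(Z(-2) + 26)*(-30) = ((-12 - 4*(-2)) + 26)*(-30) = ((-12 + 8) + 26)*(-30) = (-4 + 26)*(-30) = 22*(-30) = -660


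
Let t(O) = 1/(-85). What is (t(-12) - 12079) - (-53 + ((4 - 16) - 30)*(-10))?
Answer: -1057911/85 ≈ -12446.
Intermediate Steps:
t(O) = -1/85
(t(-12) - 12079) - (-53 + ((4 - 16) - 30)*(-10)) = (-1/85 - 12079) - (-53 + ((4 - 16) - 30)*(-10)) = -1026716/85 - (-53 + (-12 - 30)*(-10)) = -1026716/85 - (-53 - 42*(-10)) = -1026716/85 - (-53 + 420) = -1026716/85 - 1*367 = -1026716/85 - 367 = -1057911/85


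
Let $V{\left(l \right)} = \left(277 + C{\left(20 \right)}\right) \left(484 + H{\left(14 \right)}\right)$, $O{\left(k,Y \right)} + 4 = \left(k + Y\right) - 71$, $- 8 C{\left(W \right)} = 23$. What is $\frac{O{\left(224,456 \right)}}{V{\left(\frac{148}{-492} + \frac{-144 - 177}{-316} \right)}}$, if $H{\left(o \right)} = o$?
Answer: $\frac{2420}{546057} \approx 0.0044318$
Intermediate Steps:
$C{\left(W \right)} = - \frac{23}{8}$ ($C{\left(W \right)} = \left(- \frac{1}{8}\right) 23 = - \frac{23}{8}$)
$O{\left(k,Y \right)} = -75 + Y + k$ ($O{\left(k,Y \right)} = -4 - \left(71 - Y - k\right) = -4 + \left(-71 + Y + k\right) = -75 + Y + k$)
$V{\left(l \right)} = \frac{546057}{4}$ ($V{\left(l \right)} = \left(277 - \frac{23}{8}\right) \left(484 + 14\right) = \frac{2193}{8} \cdot 498 = \frac{546057}{4}$)
$\frac{O{\left(224,456 \right)}}{V{\left(\frac{148}{-492} + \frac{-144 - 177}{-316} \right)}} = \frac{-75 + 456 + 224}{\frac{546057}{4}} = 605 \cdot \frac{4}{546057} = \frac{2420}{546057}$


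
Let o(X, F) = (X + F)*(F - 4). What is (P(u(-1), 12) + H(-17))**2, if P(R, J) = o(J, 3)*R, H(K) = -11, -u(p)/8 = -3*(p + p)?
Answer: 502681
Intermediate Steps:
o(X, F) = (-4 + F)*(F + X) (o(X, F) = (F + X)*(-4 + F) = (-4 + F)*(F + X))
u(p) = 48*p (u(p) = -(-24)*(p + p) = -(-24)*2*p = -(-48)*p = 48*p)
P(R, J) = R*(-3 - J) (P(R, J) = (3**2 - 4*3 - 4*J + 3*J)*R = (9 - 12 - 4*J + 3*J)*R = (-3 - J)*R = R*(-3 - J))
(P(u(-1), 12) + H(-17))**2 = (-48*(-1)*(3 + 12) - 11)**2 = (-1*(-48)*15 - 11)**2 = (720 - 11)**2 = 709**2 = 502681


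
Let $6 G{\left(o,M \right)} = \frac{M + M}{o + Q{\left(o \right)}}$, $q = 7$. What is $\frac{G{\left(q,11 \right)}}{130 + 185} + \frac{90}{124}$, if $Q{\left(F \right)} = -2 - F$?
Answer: $\frac{21092}{29295} \approx 0.71999$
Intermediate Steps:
$G{\left(o,M \right)} = - \frac{M}{6}$ ($G{\left(o,M \right)} = \frac{\left(M + M\right) \frac{1}{o - \left(2 + o\right)}}{6} = \frac{2 M \frac{1}{-2}}{6} = \frac{2 M \left(- \frac{1}{2}\right)}{6} = \frac{\left(-1\right) M}{6} = - \frac{M}{6}$)
$\frac{G{\left(q,11 \right)}}{130 + 185} + \frac{90}{124} = \frac{\left(- \frac{1}{6}\right) 11}{130 + 185} + \frac{90}{124} = - \frac{11}{6 \cdot 315} + 90 \cdot \frac{1}{124} = \left(- \frac{11}{6}\right) \frac{1}{315} + \frac{45}{62} = - \frac{11}{1890} + \frac{45}{62} = \frac{21092}{29295}$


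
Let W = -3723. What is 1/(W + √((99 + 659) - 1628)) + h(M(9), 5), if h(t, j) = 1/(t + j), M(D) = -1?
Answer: 4615569/18482132 - I*√870/13861599 ≈ 0.24973 - 2.1279e-6*I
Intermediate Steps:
h(t, j) = 1/(j + t)
1/(W + √((99 + 659) - 1628)) + h(M(9), 5) = 1/(-3723 + √((99 + 659) - 1628)) + 1/(5 - 1) = 1/(-3723 + √(758 - 1628)) + 1/4 = 1/(-3723 + √(-870)) + ¼ = 1/(-3723 + I*√870) + ¼ = ¼ + 1/(-3723 + I*√870)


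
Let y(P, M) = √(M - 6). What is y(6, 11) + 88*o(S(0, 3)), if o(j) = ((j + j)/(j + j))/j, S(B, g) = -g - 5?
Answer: -11 + √5 ≈ -8.7639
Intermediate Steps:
S(B, g) = -5 - g
y(P, M) = √(-6 + M)
o(j) = 1/j (o(j) = ((2*j)/((2*j)))/j = ((2*j)*(1/(2*j)))/j = 1/j)
y(6, 11) + 88*o(S(0, 3)) = √(-6 + 11) + 88/(-5 - 1*3) = √5 + 88/(-5 - 3) = √5 + 88/(-8) = √5 + 88*(-⅛) = √5 - 11 = -11 + √5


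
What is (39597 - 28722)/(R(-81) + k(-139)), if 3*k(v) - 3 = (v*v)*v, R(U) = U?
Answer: -32625/2685859 ≈ -0.012147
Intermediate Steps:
k(v) = 1 + v³/3 (k(v) = 1 + ((v*v)*v)/3 = 1 + (v²*v)/3 = 1 + v³/3)
(39597 - 28722)/(R(-81) + k(-139)) = (39597 - 28722)/(-81 + (1 + (⅓)*(-139)³)) = 10875/(-81 + (1 + (⅓)*(-2685619))) = 10875/(-81 + (1 - 2685619/3)) = 10875/(-81 - 2685616/3) = 10875/(-2685859/3) = 10875*(-3/2685859) = -32625/2685859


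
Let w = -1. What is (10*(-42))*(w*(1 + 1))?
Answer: 840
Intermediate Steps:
(10*(-42))*(w*(1 + 1)) = (10*(-42))*(-(1 + 1)) = -(-420)*2 = -420*(-2) = 840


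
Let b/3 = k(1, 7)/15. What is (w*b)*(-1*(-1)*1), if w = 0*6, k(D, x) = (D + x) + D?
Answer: 0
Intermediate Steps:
k(D, x) = x + 2*D
w = 0
b = 9/5 (b = 3*((7 + 2*1)/15) = 3*((7 + 2)*(1/15)) = 3*(9*(1/15)) = 3*(⅗) = 9/5 ≈ 1.8000)
(w*b)*(-1*(-1)*1) = (0*(9/5))*(-1*(-1)*1) = 0*(1*1) = 0*1 = 0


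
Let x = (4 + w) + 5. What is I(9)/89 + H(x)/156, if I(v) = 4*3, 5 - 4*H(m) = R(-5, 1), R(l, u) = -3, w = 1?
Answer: 1025/6942 ≈ 0.14765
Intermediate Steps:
x = 10 (x = (4 + 1) + 5 = 5 + 5 = 10)
H(m) = 2 (H(m) = 5/4 - ¼*(-3) = 5/4 + ¾ = 2)
I(v) = 12
I(9)/89 + H(x)/156 = 12/89 + 2/156 = 12*(1/89) + 2*(1/156) = 12/89 + 1/78 = 1025/6942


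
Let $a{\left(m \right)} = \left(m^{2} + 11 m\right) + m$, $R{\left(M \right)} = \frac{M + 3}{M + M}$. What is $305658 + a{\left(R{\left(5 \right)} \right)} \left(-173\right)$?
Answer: $\frac{7597162}{25} \approx 3.0389 \cdot 10^{5}$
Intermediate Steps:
$R{\left(M \right)} = \frac{3 + M}{2 M}$
$a{\left(m \right)} = m^{2} + 12 m$
$305658 + a{\left(R{\left(5 \right)} \right)} \left(-173\right) = 305658 + \frac{3 + 5}{2 \cdot 5} \left(12 + \frac{3 + 5}{2 \cdot 5}\right) \left(-173\right) = 305658 + \frac{1}{2} \cdot \frac{1}{5} \cdot 8 \left(12 + \frac{1}{2} \cdot \frac{1}{5} \cdot 8\right) \left(-173\right) = 305658 + \frac{4 \left(12 + \frac{4}{5}\right)}{5} \left(-173\right) = 305658 + \frac{4}{5} \cdot \frac{64}{5} \left(-173\right) = 305658 + \frac{256}{25} \left(-173\right) = 305658 - \frac{44288}{25} = \frac{7597162}{25}$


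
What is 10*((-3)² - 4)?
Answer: 50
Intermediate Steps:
10*((-3)² - 4) = 10*(9 - 4) = 10*5 = 50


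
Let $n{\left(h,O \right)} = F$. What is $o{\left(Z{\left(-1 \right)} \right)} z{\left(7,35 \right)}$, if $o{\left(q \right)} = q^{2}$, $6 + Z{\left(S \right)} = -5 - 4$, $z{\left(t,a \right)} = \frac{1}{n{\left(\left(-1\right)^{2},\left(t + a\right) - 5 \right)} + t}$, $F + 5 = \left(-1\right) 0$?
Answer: $\frac{225}{2} \approx 112.5$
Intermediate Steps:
$F = -5$ ($F = -5 - 0 = -5 + 0 = -5$)
$n{\left(h,O \right)} = -5$
$z{\left(t,a \right)} = \frac{1}{-5 + t}$
$Z{\left(S \right)} = -15$ ($Z{\left(S \right)} = -6 - 9 = -15$)
$o{\left(Z{\left(-1 \right)} \right)} z{\left(7,35 \right)} = \frac{\left(-15\right)^{2}}{-5 + 7} = \frac{225}{2}$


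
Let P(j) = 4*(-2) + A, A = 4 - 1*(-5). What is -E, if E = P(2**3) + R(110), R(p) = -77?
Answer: 76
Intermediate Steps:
A = 9 (A = 4 + 5 = 9)
P(j) = 1 (P(j) = 4*(-2) + 9 = -8 + 9 = 1)
E = -76 (E = 1 - 77 = -76)
-E = -1*(-76) = 76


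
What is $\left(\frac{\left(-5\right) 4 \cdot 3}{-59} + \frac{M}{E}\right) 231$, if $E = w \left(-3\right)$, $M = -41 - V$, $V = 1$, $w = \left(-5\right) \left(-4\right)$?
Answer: $\frac{234003}{590} \approx 396.62$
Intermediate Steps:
$w = 20$
$M = -42$ ($M = -41 - 1 = -42$)
$E = -60$ ($E = 20 \left(-3\right) = -60$)
$\left(\frac{\left(-5\right) 4 \cdot 3}{-59} + \frac{M}{E}\right) 231 = \left(\frac{\left(-5\right) 4 \cdot 3}{-59} - \frac{42}{-60}\right) 231 = \left(\left(-20\right) 3 \left(- \frac{1}{59}\right) - - \frac{7}{10}\right) 231 = \left(\left(-60\right) \left(- \frac{1}{59}\right) + \frac{7}{10}\right) 231 = \left(\frac{60}{59} + \frac{7}{10}\right) 231 = \frac{1013}{590} \cdot 231 = \frac{234003}{590}$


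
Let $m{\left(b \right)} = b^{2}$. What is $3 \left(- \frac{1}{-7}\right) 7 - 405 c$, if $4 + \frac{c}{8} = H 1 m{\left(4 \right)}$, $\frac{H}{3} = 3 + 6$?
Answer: $-1386717$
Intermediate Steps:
$H = 27$ ($H = 3 \left(3 + 6\right) = 3 \cdot 9 = 27$)
$c = 3424$ ($c = -32 + 8 \cdot 27 \cdot 1 \cdot 4^{2} = -32 + 8 \cdot 27 \cdot 16 = -32 + 8 \cdot 432 = -32 + 3456 = 3424$)
$3 \left(- \frac{1}{-7}\right) 7 - 405 c = 3 \left(- \frac{1}{-7}\right) 7 - 1386720 = 3 \left(\left(-1\right) \left(- \frac{1}{7}\right)\right) 7 - 1386720 = 3 \cdot \frac{1}{7} \cdot 7 - 1386720 = \frac{3}{7} \cdot 7 - 1386720 = 3 - 1386720 = -1386717$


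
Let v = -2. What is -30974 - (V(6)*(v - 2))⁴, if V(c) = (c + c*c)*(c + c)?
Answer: -16518176864510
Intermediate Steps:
V(c) = 2*c*(c + c²) (V(c) = (c + c²)*(2*c) = 2*c*(c + c²))
-30974 - (V(6)*(v - 2))⁴ = -30974 - ((2*6²*(1 + 6))*(-2 - 2))⁴ = -30974 - ((2*36*7)*(-4))⁴ = -30974 - (504*(-4))⁴ = -30974 - 1*(-2016)⁴ = -30974 - 1*16518176833536 = -30974 - 16518176833536 = -16518176864510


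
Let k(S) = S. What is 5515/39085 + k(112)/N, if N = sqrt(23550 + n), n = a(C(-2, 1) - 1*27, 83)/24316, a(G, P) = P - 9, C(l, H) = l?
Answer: 1103/7817 + 16*sqrt(3481089952046)/40902991 ≈ 0.87093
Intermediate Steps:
a(G, P) = -9 + P
n = 37/12158 (n = (-9 + 83)/24316 = 74*(1/24316) = 37/12158 ≈ 0.0030433)
N = sqrt(3481089952046)/12158 (N = sqrt(23550 + 37/12158) = sqrt(286320937/12158) = sqrt(3481089952046)/12158 ≈ 153.46)
5515/39085 + k(112)/N = 5515/39085 + 112/((sqrt(3481089952046)/12158)) = 5515*(1/39085) + 112*(sqrt(3481089952046)/286320937) = 1103/7817 + 16*sqrt(3481089952046)/40902991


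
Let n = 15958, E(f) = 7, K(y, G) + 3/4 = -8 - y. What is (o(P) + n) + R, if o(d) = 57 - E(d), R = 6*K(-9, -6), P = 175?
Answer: 32019/2 ≈ 16010.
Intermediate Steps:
K(y, G) = -35/4 - y (K(y, G) = -¾ + (-8 - y) = -35/4 - y)
R = 3/2 (R = 6*(-35/4 - 1*(-9)) = 6*(-35/4 + 9) = 6*(¼) = 3/2 ≈ 1.5000)
o(d) = 50 (o(d) = 57 - 1*7 = 57 - 7 = 50)
(o(P) + n) + R = (50 + 15958) + 3/2 = 16008 + 3/2 = 32019/2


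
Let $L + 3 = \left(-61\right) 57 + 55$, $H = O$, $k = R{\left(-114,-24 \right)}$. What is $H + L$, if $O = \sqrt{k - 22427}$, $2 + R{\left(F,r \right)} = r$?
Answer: $-3425 + i \sqrt{22453} \approx -3425.0 + 149.84 i$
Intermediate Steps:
$R{\left(F,r \right)} = -2 + r$
$k = -26$ ($k = -2 - 24 = -26$)
$O = i \sqrt{22453}$ ($O = \sqrt{-26 - 22427} = \sqrt{-22453} = i \sqrt{22453} \approx 149.84 i$)
$H = i \sqrt{22453} \approx 149.84 i$
$L = -3425$ ($L = -3 + \left(\left(-61\right) 57 + 55\right) = -3 + \left(-3477 + 55\right) = -3 - 3422 = -3425$)
$H + L = i \sqrt{22453} - 3425 = -3425 + i \sqrt{22453}$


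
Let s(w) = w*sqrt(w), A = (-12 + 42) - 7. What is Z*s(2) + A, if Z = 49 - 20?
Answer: 23 + 58*sqrt(2) ≈ 105.02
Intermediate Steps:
Z = 29
A = 23 (A = 30 - 7 = 23)
s(w) = w**(3/2)
Z*s(2) + A = 29*2**(3/2) + 23 = 29*(2*sqrt(2)) + 23 = 58*sqrt(2) + 23 = 23 + 58*sqrt(2)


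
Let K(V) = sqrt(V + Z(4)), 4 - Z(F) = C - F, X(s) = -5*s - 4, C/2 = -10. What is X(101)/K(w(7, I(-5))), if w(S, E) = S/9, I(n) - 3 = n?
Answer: -1527*sqrt(259)/259 ≈ -94.883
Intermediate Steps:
C = -20 (C = 2*(-10) = -20)
X(s) = -4 - 5*s
I(n) = 3 + n
w(S, E) = S/9 (w(S, E) = S*(1/9) = S/9)
Z(F) = 24 + F (Z(F) = 4 - (-20 - F) = 4 + (20 + F) = 24 + F)
K(V) = sqrt(28 + V) (K(V) = sqrt(V + (24 + 4)) = sqrt(V + 28) = sqrt(28 + V))
X(101)/K(w(7, I(-5))) = (-4 - 5*101)/(sqrt(28 + (1/9)*7)) = (-4 - 505)/(sqrt(28 + 7/9)) = -509*3*sqrt(259)/259 = -1527*sqrt(259)/259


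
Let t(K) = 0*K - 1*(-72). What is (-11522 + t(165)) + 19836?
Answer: 8386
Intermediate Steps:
t(K) = 72 (t(K) = 0 + 72 = 72)
(-11522 + t(165)) + 19836 = (-11522 + 72) + 19836 = -11450 + 19836 = 8386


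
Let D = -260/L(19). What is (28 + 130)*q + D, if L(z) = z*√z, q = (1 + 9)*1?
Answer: 1580 - 260*√19/361 ≈ 1576.9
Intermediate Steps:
q = 10 (q = 10*1 = 10)
L(z) = z^(3/2)
D = -260*√19/361 ≈ -3.1394
(28 + 130)*q + D = (28 + 130)*10 - 260*√19/361 = 158*10 - 260*√19/361 = 1580 - 260*√19/361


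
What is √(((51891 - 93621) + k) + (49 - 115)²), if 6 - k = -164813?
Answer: √127445 ≈ 356.99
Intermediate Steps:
k = 164819 (k = 6 - 1*(-164813) = 6 + 164813 = 164819)
√(((51891 - 93621) + k) + (49 - 115)²) = √(((51891 - 93621) + 164819) + (49 - 115)²) = √((-41730 + 164819) + (-66)²) = √(123089 + 4356) = √127445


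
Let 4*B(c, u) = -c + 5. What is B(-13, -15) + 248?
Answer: 505/2 ≈ 252.50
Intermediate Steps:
B(c, u) = 5/4 - c/4 (B(c, u) = (-c + 5)/4 = (5 - c)/4 = 5/4 - c/4)
B(-13, -15) + 248 = (5/4 - 1/4*(-13)) + 248 = (5/4 + 13/4) + 248 = 9/2 + 248 = 505/2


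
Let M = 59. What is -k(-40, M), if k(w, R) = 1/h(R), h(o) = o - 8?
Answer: -1/51 ≈ -0.019608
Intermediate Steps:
h(o) = -8 + o
k(w, R) = 1/(-8 + R)
-k(-40, M) = -1/(-8 + 59) = -1/51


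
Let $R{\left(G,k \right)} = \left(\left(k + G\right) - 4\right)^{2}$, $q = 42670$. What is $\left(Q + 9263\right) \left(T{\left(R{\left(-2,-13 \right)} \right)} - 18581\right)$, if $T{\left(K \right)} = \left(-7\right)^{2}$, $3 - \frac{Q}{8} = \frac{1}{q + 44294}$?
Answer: $- \frac{3741771379780}{21741} \approx -1.7211 \cdot 10^{8}$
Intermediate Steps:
$Q = \frac{521782}{21741}$ ($Q = 24 - \frac{8}{42670 + 44294} = 24 - \frac{8}{86964} = 24 - \frac{2}{21741} = \frac{521782}{21741} \approx 24.0$)
$R{\left(G,k \right)} = \left(-4 + G + k\right)^{2}$ ($R{\left(G,k \right)} = \left(\left(G + k\right) - 4\right)^{2} = \left(-4 + G + k\right)^{2}$)
$T{\left(K \right)} = 49$
$\left(Q + 9263\right) \left(T{\left(R{\left(-2,-13 \right)} \right)} - 18581\right) = \left(\frac{521782}{21741} + 9263\right) \left(49 - 18581\right) = \frac{201908665}{21741} \left(-18532\right) = - \frac{3741771379780}{21741}$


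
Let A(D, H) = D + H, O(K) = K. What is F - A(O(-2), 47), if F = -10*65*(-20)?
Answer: 12955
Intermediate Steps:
F = 13000 (F = -650*(-20) = 13000)
F - A(O(-2), 47) = 13000 - (-2 + 47) = 13000 - 1*45 = 13000 - 45 = 12955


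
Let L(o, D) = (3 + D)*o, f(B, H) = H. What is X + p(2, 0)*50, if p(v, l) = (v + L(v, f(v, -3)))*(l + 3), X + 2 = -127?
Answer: 171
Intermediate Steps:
L(o, D) = o*(3 + D)
X = -129 (X = -2 - 127 = -129)
p(v, l) = v*(3 + l) (p(v, l) = (v + v*(3 - 3))*(l + 3) = (v + v*0)*(3 + l) = (v + 0)*(3 + l) = v*(3 + l))
X + p(2, 0)*50 = -129 + (2*(3 + 0))*50 = -129 + (2*3)*50 = -129 + 6*50 = -129 + 300 = 171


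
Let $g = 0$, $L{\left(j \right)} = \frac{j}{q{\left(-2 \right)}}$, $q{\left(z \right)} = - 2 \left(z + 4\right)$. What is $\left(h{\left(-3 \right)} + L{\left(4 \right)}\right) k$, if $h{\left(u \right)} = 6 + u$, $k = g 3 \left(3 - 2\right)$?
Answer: $0$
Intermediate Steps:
$q{\left(z \right)} = -8 - 2 z$ ($q{\left(z \right)} = - 2 \left(4 + z\right) = -8 - 2 z$)
$L{\left(j \right)} = - \frac{j}{4}$ ($L{\left(j \right)} = \frac{j}{-8 - -4} = \frac{j}{-8 + 4} = \frac{j}{-4} = j \left(- \frac{1}{4}\right) = - \frac{j}{4}$)
$k = 0$ ($k = 0 \cdot 3 \left(3 - 2\right) = 0 \cdot 3 \cdot 1 = 0 \cdot 3 = 0$)
$\left(h{\left(-3 \right)} + L{\left(4 \right)}\right) k = \left(\left(6 - 3\right) - 1\right) 0 = \left(3 - 1\right) 0 = 2 \cdot 0 = 0$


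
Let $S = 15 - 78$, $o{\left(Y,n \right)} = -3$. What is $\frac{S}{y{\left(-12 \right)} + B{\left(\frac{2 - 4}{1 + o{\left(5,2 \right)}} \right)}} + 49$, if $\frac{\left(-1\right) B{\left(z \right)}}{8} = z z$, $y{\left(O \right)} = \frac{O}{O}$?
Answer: $58$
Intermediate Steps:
$y{\left(O \right)} = 1$
$B{\left(z \right)} = - 8 z^{2}$ ($B{\left(z \right)} = - 8 z z = - 8 z^{2}$)
$S = -63$
$\frac{S}{y{\left(-12 \right)} + B{\left(\frac{2 - 4}{1 + o{\left(5,2 \right)}} \right)}} + 49 = \frac{1}{1 - 8 \left(\frac{2 - 4}{1 - 3}\right)^{2}} \left(-63\right) + 49 = \frac{1}{1 - 8 \left(- \frac{2}{-2}\right)^{2}} \left(-63\right) + 49 = \frac{1}{1 - 8 \left(\left(-2\right) \left(- \frac{1}{2}\right)\right)^{2}} \left(-63\right) + 49 = \frac{1}{1 - 8 \cdot 1^{2}} \left(-63\right) + 49 = \frac{1}{1 - 8} \left(-63\right) + 49 = \frac{1}{-7} \left(-63\right) + 49 = \left(- \frac{1}{7}\right) \left(-63\right) + 49 = 9 + 49 = 58$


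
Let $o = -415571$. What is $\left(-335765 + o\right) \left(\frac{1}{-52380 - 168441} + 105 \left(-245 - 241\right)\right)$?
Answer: $\frac{8466426433413016}{220821} \approx 3.8341 \cdot 10^{10}$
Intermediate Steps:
$\left(-335765 + o\right) \left(\frac{1}{-52380 - 168441} + 105 \left(-245 - 241\right)\right) = \left(-335765 - 415571\right) \left(\frac{1}{-52380 - 168441} + 105 \left(-245 - 241\right)\right) = - 751336 \left(\frac{1}{-220821} + 105 \left(-486\right)\right) = - 751336 \left(- \frac{1}{220821} - 51030\right) = \left(-751336\right) \left(- \frac{11268495631}{220821}\right) = \frac{8466426433413016}{220821}$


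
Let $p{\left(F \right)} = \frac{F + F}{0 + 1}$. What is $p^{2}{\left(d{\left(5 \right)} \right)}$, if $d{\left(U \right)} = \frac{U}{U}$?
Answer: $4$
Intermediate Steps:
$d{\left(U \right)} = 1$
$p{\left(F \right)} = 2 F$ ($p{\left(F \right)} = \frac{2 F}{1} = 2 F 1 = 2 F$)
$p^{2}{\left(d{\left(5 \right)} \right)} = \left(2 \cdot 1\right)^{2} = 2^{2} = 4$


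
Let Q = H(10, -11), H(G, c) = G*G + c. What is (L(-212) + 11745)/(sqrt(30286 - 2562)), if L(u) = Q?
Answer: 5917*sqrt(6931)/6931 ≈ 71.073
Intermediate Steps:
H(G, c) = c + G**2 (H(G, c) = G**2 + c = c + G**2)
Q = 89 (Q = -11 + 10**2 = -11 + 100 = 89)
L(u) = 89
(L(-212) + 11745)/(sqrt(30286 - 2562)) = (89 + 11745)/(sqrt(30286 - 2562)) = 11834/(sqrt(27724)) = 11834/((2*sqrt(6931))) = 11834*(sqrt(6931)/13862) = 5917*sqrt(6931)/6931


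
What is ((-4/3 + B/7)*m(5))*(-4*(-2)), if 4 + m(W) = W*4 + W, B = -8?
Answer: -416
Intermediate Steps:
m(W) = -4 + 5*W (m(W) = -4 + (W*4 + W) = -4 + (4*W + W) = -4 + 5*W)
((-4/3 + B/7)*m(5))*(-4*(-2)) = ((-4/3 - 8/7)*(-4 + 5*5))*(-4*(-2)) = ((-4*⅓ - 8*⅐)*(-4 + 25))*8 = ((-4/3 - 8/7)*21)*8 = -52/21*21*8 = -52*8 = -416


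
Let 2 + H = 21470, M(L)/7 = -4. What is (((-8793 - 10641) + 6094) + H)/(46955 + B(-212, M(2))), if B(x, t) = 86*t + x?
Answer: 8128/44335 ≈ 0.18333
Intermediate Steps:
M(L) = -28 (M(L) = 7*(-4) = -28)
H = 21468 (H = -2 + 21470 = 21468)
B(x, t) = x + 86*t
(((-8793 - 10641) + 6094) + H)/(46955 + B(-212, M(2))) = (((-8793 - 10641) + 6094) + 21468)/(46955 + (-212 + 86*(-28))) = ((-19434 + 6094) + 21468)/(46955 + (-212 - 2408)) = (-13340 + 21468)/(46955 - 2620) = 8128/44335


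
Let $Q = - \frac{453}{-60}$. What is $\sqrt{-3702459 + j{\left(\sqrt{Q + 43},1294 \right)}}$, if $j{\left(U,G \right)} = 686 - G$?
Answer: $i \sqrt{3703067} \approx 1924.3 i$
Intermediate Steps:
$Q = \frac{151}{20}$ ($Q = \left(-453\right) \left(- \frac{1}{60}\right) = \frac{151}{20} \approx 7.55$)
$\sqrt{-3702459 + j{\left(\sqrt{Q + 43},1294 \right)}} = \sqrt{-3702459 + \left(686 - 1294\right)} = \sqrt{-3702459 - 608} = \sqrt{-3703067} = i \sqrt{3703067}$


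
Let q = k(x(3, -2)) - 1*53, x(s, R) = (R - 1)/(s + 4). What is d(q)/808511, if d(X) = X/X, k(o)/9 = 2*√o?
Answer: 1/808511 ≈ 1.2368e-6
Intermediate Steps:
x(s, R) = (-1 + R)/(4 + s)
k(o) = 18*√o (k(o) = 9*(2*√o) = 18*√o)
q = -53 + 18*I*√21/7 (q = 18*√((-1 - 2)/(4 + 3)) - 1*53 = 18*√(-3/7) - 53 = 18*(I*√21/7) - 53 = 18*I*√21/7 - 53 = -53 + 18*I*√21/7 ≈ -53.0 + 11.784*I)
d(X) = 1
d(q)/808511 = 1/808511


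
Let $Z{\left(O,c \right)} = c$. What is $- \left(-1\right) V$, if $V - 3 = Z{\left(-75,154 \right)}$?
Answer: $157$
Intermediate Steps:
$V = 157$ ($V = 3 + 154 = 157$)
$- \left(-1\right) V = - \left(-1\right) 157 = \left(-1\right) \left(-157\right) = 157$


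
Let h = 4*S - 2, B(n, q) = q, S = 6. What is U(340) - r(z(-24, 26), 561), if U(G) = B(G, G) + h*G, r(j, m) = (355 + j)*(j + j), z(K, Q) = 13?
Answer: -1748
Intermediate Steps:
r(j, m) = 2*j*(355 + j) (r(j, m) = (355 + j)*(2*j) = 2*j*(355 + j))
h = 22 (h = 4*6 - 2 = 24 - 2 = 22)
U(G) = 23*G (U(G) = G + 22*G = 23*G)
U(340) - r(z(-24, 26), 561) = 23*340 - 2*13*(355 + 13) = 7820 - 2*13*368 = 7820 - 1*9568 = 7820 - 9568 = -1748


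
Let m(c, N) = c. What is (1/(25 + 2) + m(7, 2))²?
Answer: 36100/729 ≈ 49.520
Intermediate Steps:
(1/(25 + 2) + m(7, 2))² = (1/(25 + 2) + 7)² = (1/27 + 7)² = (190/27)² = 36100/729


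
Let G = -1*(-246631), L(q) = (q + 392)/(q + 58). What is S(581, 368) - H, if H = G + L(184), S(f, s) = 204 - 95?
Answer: -29829450/121 ≈ -2.4652e+5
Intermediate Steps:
L(q) = (392 + q)/(58 + q)
G = 246631
S(f, s) = 109
H = 29842639/121 (H = 246631 + (392 + 184)/(58 + 184) = 246631 + 576/242 = 246631 + (1/242)*576 = 246631 + 288/121 = 29842639/121 ≈ 2.4663e+5)
S(581, 368) - H = 109 - 1*29842639/121 = 109 - 29842639/121 = -29829450/121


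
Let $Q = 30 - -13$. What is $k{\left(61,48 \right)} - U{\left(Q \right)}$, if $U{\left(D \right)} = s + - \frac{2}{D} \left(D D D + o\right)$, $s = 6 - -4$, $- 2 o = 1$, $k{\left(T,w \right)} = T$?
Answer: $\frac{161206}{43} \approx 3749.0$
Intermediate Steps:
$o = - \frac{1}{2}$ ($o = \left(- \frac{1}{2}\right) 1 = - \frac{1}{2} \approx -0.5$)
$Q = 43$ ($Q = 30 + 13 = 43$)
$s = 10$ ($s = 6 + 4 = 10$)
$U{\left(D \right)} = 10 - \frac{2 \left(- \frac{1}{2} + D^{3}\right)}{D}$ ($U{\left(D \right)} = 10 + - \frac{2}{D} \left(D D D - \frac{1}{2}\right) = 10 + - \frac{2}{D} \left(D^{2} D - \frac{1}{2}\right) = 10 + - \frac{2}{D} \left(D^{3} - \frac{1}{2}\right) = 10 + - \frac{2}{D} \left(- \frac{1}{2} + D^{3}\right) = 10 - \frac{2 \left(- \frac{1}{2} + D^{3}\right)}{D}$)
$k{\left(61,48 \right)} - U{\left(Q \right)} = 61 - \left(10 + \frac{1}{43} - 2 \cdot 43^{2}\right) = 61 - \left(10 + \frac{1}{43} - 3698\right) = 61 - - \frac{158583}{43} = 61 + \frac{158583}{43} = \frac{161206}{43}$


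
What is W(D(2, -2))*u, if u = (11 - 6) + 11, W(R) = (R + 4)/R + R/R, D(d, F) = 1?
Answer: 96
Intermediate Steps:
W(R) = 1 + (4 + R)/R (W(R) = (4 + R)/R + 1 = 1 + (4 + R)/R)
u = 16 (u = 5 + 11 = 16)
W(D(2, -2))*u = (2 + 4/1)*16 = (2 + 4*1)*16 = (2 + 4)*16 = 6*16 = 96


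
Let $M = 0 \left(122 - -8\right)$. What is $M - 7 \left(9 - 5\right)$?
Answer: $-28$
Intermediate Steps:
$M = 0$ ($M = 0 \left(122 + 8\right) = 0 \cdot 130 = 0$)
$M - 7 \left(9 - 5\right) = 0 - 7 \left(9 - 5\right) = 0 - 28 = -28$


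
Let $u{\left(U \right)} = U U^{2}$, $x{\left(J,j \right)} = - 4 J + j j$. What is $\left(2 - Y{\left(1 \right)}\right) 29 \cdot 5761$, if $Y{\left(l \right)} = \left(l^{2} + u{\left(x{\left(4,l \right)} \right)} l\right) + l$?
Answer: $563857875$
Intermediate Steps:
$x{\left(J,j \right)} = j^{2} - 4 J$ ($x{\left(J,j \right)} = - 4 J + j^{2} = j^{2} - 4 J$)
$u{\left(U \right)} = U^{3}$
$Y{\left(l \right)} = l + l^{2} + l \left(-16 + l^{2}\right)^{3}$ ($Y{\left(l \right)} = \left(l^{2} + \left(l^{2} - 16\right)^{3} l\right) + l = \left(l^{2} + \left(-16 + l^{2}\right)^{3} l\right) + l = \left(l^{2} + l \left(-16 + l^{2}\right)^{3}\right) + l = l + l^{2} + l \left(-16 + l^{2}\right)^{3}$)
$\left(2 - Y{\left(1 \right)}\right) 29 \cdot 5761 = \left(2 - 1 \left(1 + 1 + \left(-16 + 1^{2}\right)^{3}\right)\right) 29 \cdot 5761 = \left(2 - 1 \left(1 + 1 + \left(-16 + 1\right)^{3}\right)\right) 29 \cdot 5761 = \left(2 - 1 \left(1 + 1 + \left(-15\right)^{3}\right)\right) 29 \cdot 5761 = \left(2 - 1 \left(1 + 1 - 3375\right)\right) 29 \cdot 5761 = \left(2 - 1 \left(-3373\right)\right) 29 \cdot 5761 = \left(2 - -3373\right) 29 \cdot 5761 = \left(2 + 3373\right) 29 \cdot 5761 = 3375 \cdot 29 \cdot 5761 = 97875 \cdot 5761 = 563857875$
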